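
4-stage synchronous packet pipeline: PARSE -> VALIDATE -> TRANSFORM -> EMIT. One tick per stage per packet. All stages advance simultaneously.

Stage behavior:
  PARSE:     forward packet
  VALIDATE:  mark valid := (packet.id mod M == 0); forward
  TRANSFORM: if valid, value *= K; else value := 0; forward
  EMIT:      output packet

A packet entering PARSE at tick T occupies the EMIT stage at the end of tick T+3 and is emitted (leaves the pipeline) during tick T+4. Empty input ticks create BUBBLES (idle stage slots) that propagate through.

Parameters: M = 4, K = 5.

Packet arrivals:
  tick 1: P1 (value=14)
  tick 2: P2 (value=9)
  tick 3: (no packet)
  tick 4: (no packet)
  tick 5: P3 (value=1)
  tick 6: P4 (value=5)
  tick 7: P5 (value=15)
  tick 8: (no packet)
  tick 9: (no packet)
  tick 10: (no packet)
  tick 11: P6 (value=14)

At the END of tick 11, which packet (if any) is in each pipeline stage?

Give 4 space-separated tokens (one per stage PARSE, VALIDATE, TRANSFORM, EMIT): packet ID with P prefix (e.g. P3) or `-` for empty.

Tick 1: [PARSE:P1(v=14,ok=F), VALIDATE:-, TRANSFORM:-, EMIT:-] out:-; in:P1
Tick 2: [PARSE:P2(v=9,ok=F), VALIDATE:P1(v=14,ok=F), TRANSFORM:-, EMIT:-] out:-; in:P2
Tick 3: [PARSE:-, VALIDATE:P2(v=9,ok=F), TRANSFORM:P1(v=0,ok=F), EMIT:-] out:-; in:-
Tick 4: [PARSE:-, VALIDATE:-, TRANSFORM:P2(v=0,ok=F), EMIT:P1(v=0,ok=F)] out:-; in:-
Tick 5: [PARSE:P3(v=1,ok=F), VALIDATE:-, TRANSFORM:-, EMIT:P2(v=0,ok=F)] out:P1(v=0); in:P3
Tick 6: [PARSE:P4(v=5,ok=F), VALIDATE:P3(v=1,ok=F), TRANSFORM:-, EMIT:-] out:P2(v=0); in:P4
Tick 7: [PARSE:P5(v=15,ok=F), VALIDATE:P4(v=5,ok=T), TRANSFORM:P3(v=0,ok=F), EMIT:-] out:-; in:P5
Tick 8: [PARSE:-, VALIDATE:P5(v=15,ok=F), TRANSFORM:P4(v=25,ok=T), EMIT:P3(v=0,ok=F)] out:-; in:-
Tick 9: [PARSE:-, VALIDATE:-, TRANSFORM:P5(v=0,ok=F), EMIT:P4(v=25,ok=T)] out:P3(v=0); in:-
Tick 10: [PARSE:-, VALIDATE:-, TRANSFORM:-, EMIT:P5(v=0,ok=F)] out:P4(v=25); in:-
Tick 11: [PARSE:P6(v=14,ok=F), VALIDATE:-, TRANSFORM:-, EMIT:-] out:P5(v=0); in:P6
At end of tick 11: ['P6', '-', '-', '-']

Answer: P6 - - -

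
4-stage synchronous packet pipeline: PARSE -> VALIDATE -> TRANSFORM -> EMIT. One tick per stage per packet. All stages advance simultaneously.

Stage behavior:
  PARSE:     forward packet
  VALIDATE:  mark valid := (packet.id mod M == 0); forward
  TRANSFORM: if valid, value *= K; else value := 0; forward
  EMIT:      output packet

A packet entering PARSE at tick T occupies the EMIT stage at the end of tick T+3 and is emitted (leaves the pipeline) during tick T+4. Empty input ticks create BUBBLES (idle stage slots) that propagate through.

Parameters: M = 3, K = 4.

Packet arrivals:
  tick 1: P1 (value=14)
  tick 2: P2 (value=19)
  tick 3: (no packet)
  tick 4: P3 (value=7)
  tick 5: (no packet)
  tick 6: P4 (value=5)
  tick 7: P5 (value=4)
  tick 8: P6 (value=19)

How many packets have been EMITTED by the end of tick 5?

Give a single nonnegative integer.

Tick 1: [PARSE:P1(v=14,ok=F), VALIDATE:-, TRANSFORM:-, EMIT:-] out:-; in:P1
Tick 2: [PARSE:P2(v=19,ok=F), VALIDATE:P1(v=14,ok=F), TRANSFORM:-, EMIT:-] out:-; in:P2
Tick 3: [PARSE:-, VALIDATE:P2(v=19,ok=F), TRANSFORM:P1(v=0,ok=F), EMIT:-] out:-; in:-
Tick 4: [PARSE:P3(v=7,ok=F), VALIDATE:-, TRANSFORM:P2(v=0,ok=F), EMIT:P1(v=0,ok=F)] out:-; in:P3
Tick 5: [PARSE:-, VALIDATE:P3(v=7,ok=T), TRANSFORM:-, EMIT:P2(v=0,ok=F)] out:P1(v=0); in:-
Emitted by tick 5: ['P1']

Answer: 1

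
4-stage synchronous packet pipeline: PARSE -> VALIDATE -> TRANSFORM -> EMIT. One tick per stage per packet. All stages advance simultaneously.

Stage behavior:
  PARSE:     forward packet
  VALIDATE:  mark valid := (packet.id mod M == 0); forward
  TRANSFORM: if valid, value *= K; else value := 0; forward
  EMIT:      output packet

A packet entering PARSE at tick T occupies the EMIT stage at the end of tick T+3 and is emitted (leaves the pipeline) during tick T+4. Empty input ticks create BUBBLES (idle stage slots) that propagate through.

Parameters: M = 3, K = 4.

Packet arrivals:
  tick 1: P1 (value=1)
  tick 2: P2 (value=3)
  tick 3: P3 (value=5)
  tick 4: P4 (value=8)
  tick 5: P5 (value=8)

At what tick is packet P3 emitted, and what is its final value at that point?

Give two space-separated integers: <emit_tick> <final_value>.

Answer: 7 20

Derivation:
Tick 1: [PARSE:P1(v=1,ok=F), VALIDATE:-, TRANSFORM:-, EMIT:-] out:-; in:P1
Tick 2: [PARSE:P2(v=3,ok=F), VALIDATE:P1(v=1,ok=F), TRANSFORM:-, EMIT:-] out:-; in:P2
Tick 3: [PARSE:P3(v=5,ok=F), VALIDATE:P2(v=3,ok=F), TRANSFORM:P1(v=0,ok=F), EMIT:-] out:-; in:P3
Tick 4: [PARSE:P4(v=8,ok=F), VALIDATE:P3(v=5,ok=T), TRANSFORM:P2(v=0,ok=F), EMIT:P1(v=0,ok=F)] out:-; in:P4
Tick 5: [PARSE:P5(v=8,ok=F), VALIDATE:P4(v=8,ok=F), TRANSFORM:P3(v=20,ok=T), EMIT:P2(v=0,ok=F)] out:P1(v=0); in:P5
Tick 6: [PARSE:-, VALIDATE:P5(v=8,ok=F), TRANSFORM:P4(v=0,ok=F), EMIT:P3(v=20,ok=T)] out:P2(v=0); in:-
Tick 7: [PARSE:-, VALIDATE:-, TRANSFORM:P5(v=0,ok=F), EMIT:P4(v=0,ok=F)] out:P3(v=20); in:-
Tick 8: [PARSE:-, VALIDATE:-, TRANSFORM:-, EMIT:P5(v=0,ok=F)] out:P4(v=0); in:-
Tick 9: [PARSE:-, VALIDATE:-, TRANSFORM:-, EMIT:-] out:P5(v=0); in:-
P3: arrives tick 3, valid=True (id=3, id%3=0), emit tick 7, final value 20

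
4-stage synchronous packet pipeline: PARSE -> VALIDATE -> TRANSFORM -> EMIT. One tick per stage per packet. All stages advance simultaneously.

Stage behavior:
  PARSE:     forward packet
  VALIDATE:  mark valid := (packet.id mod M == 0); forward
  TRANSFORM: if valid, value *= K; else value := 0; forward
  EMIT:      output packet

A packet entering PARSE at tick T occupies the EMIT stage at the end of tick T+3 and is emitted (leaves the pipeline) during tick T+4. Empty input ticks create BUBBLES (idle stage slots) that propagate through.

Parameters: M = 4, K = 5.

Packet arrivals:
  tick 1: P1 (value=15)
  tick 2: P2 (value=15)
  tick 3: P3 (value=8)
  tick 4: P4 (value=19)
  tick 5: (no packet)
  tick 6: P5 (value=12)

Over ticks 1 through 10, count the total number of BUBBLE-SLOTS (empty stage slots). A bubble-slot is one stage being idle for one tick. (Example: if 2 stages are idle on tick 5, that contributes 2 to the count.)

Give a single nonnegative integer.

Answer: 20

Derivation:
Tick 1: [PARSE:P1(v=15,ok=F), VALIDATE:-, TRANSFORM:-, EMIT:-] out:-; bubbles=3
Tick 2: [PARSE:P2(v=15,ok=F), VALIDATE:P1(v=15,ok=F), TRANSFORM:-, EMIT:-] out:-; bubbles=2
Tick 3: [PARSE:P3(v=8,ok=F), VALIDATE:P2(v=15,ok=F), TRANSFORM:P1(v=0,ok=F), EMIT:-] out:-; bubbles=1
Tick 4: [PARSE:P4(v=19,ok=F), VALIDATE:P3(v=8,ok=F), TRANSFORM:P2(v=0,ok=F), EMIT:P1(v=0,ok=F)] out:-; bubbles=0
Tick 5: [PARSE:-, VALIDATE:P4(v=19,ok=T), TRANSFORM:P3(v=0,ok=F), EMIT:P2(v=0,ok=F)] out:P1(v=0); bubbles=1
Tick 6: [PARSE:P5(v=12,ok=F), VALIDATE:-, TRANSFORM:P4(v=95,ok=T), EMIT:P3(v=0,ok=F)] out:P2(v=0); bubbles=1
Tick 7: [PARSE:-, VALIDATE:P5(v=12,ok=F), TRANSFORM:-, EMIT:P4(v=95,ok=T)] out:P3(v=0); bubbles=2
Tick 8: [PARSE:-, VALIDATE:-, TRANSFORM:P5(v=0,ok=F), EMIT:-] out:P4(v=95); bubbles=3
Tick 9: [PARSE:-, VALIDATE:-, TRANSFORM:-, EMIT:P5(v=0,ok=F)] out:-; bubbles=3
Tick 10: [PARSE:-, VALIDATE:-, TRANSFORM:-, EMIT:-] out:P5(v=0); bubbles=4
Total bubble-slots: 20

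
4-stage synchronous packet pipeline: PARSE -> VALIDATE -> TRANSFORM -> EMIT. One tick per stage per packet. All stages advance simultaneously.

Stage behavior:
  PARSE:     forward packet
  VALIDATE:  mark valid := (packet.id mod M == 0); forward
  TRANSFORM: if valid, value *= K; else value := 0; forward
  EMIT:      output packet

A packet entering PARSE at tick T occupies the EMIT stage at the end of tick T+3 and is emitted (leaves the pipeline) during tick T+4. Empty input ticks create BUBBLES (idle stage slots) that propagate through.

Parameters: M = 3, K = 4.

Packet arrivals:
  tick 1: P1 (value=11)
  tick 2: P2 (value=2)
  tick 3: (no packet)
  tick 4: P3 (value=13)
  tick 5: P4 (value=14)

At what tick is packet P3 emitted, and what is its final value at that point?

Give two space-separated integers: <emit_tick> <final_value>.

Answer: 8 52

Derivation:
Tick 1: [PARSE:P1(v=11,ok=F), VALIDATE:-, TRANSFORM:-, EMIT:-] out:-; in:P1
Tick 2: [PARSE:P2(v=2,ok=F), VALIDATE:P1(v=11,ok=F), TRANSFORM:-, EMIT:-] out:-; in:P2
Tick 3: [PARSE:-, VALIDATE:P2(v=2,ok=F), TRANSFORM:P1(v=0,ok=F), EMIT:-] out:-; in:-
Tick 4: [PARSE:P3(v=13,ok=F), VALIDATE:-, TRANSFORM:P2(v=0,ok=F), EMIT:P1(v=0,ok=F)] out:-; in:P3
Tick 5: [PARSE:P4(v=14,ok=F), VALIDATE:P3(v=13,ok=T), TRANSFORM:-, EMIT:P2(v=0,ok=F)] out:P1(v=0); in:P4
Tick 6: [PARSE:-, VALIDATE:P4(v=14,ok=F), TRANSFORM:P3(v=52,ok=T), EMIT:-] out:P2(v=0); in:-
Tick 7: [PARSE:-, VALIDATE:-, TRANSFORM:P4(v=0,ok=F), EMIT:P3(v=52,ok=T)] out:-; in:-
Tick 8: [PARSE:-, VALIDATE:-, TRANSFORM:-, EMIT:P4(v=0,ok=F)] out:P3(v=52); in:-
Tick 9: [PARSE:-, VALIDATE:-, TRANSFORM:-, EMIT:-] out:P4(v=0); in:-
P3: arrives tick 4, valid=True (id=3, id%3=0), emit tick 8, final value 52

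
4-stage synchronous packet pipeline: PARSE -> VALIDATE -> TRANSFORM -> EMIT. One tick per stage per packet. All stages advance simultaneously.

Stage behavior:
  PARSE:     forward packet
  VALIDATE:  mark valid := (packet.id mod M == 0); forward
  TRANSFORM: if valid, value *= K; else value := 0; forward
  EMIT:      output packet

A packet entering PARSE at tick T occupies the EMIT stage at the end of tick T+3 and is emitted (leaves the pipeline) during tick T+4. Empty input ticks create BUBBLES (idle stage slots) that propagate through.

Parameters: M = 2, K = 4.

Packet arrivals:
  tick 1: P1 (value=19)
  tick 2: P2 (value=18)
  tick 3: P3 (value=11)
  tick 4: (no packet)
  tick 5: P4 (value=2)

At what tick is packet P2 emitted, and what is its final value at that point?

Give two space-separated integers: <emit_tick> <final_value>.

Answer: 6 72

Derivation:
Tick 1: [PARSE:P1(v=19,ok=F), VALIDATE:-, TRANSFORM:-, EMIT:-] out:-; in:P1
Tick 2: [PARSE:P2(v=18,ok=F), VALIDATE:P1(v=19,ok=F), TRANSFORM:-, EMIT:-] out:-; in:P2
Tick 3: [PARSE:P3(v=11,ok=F), VALIDATE:P2(v=18,ok=T), TRANSFORM:P1(v=0,ok=F), EMIT:-] out:-; in:P3
Tick 4: [PARSE:-, VALIDATE:P3(v=11,ok=F), TRANSFORM:P2(v=72,ok=T), EMIT:P1(v=0,ok=F)] out:-; in:-
Tick 5: [PARSE:P4(v=2,ok=F), VALIDATE:-, TRANSFORM:P3(v=0,ok=F), EMIT:P2(v=72,ok=T)] out:P1(v=0); in:P4
Tick 6: [PARSE:-, VALIDATE:P4(v=2,ok=T), TRANSFORM:-, EMIT:P3(v=0,ok=F)] out:P2(v=72); in:-
Tick 7: [PARSE:-, VALIDATE:-, TRANSFORM:P4(v=8,ok=T), EMIT:-] out:P3(v=0); in:-
Tick 8: [PARSE:-, VALIDATE:-, TRANSFORM:-, EMIT:P4(v=8,ok=T)] out:-; in:-
Tick 9: [PARSE:-, VALIDATE:-, TRANSFORM:-, EMIT:-] out:P4(v=8); in:-
P2: arrives tick 2, valid=True (id=2, id%2=0), emit tick 6, final value 72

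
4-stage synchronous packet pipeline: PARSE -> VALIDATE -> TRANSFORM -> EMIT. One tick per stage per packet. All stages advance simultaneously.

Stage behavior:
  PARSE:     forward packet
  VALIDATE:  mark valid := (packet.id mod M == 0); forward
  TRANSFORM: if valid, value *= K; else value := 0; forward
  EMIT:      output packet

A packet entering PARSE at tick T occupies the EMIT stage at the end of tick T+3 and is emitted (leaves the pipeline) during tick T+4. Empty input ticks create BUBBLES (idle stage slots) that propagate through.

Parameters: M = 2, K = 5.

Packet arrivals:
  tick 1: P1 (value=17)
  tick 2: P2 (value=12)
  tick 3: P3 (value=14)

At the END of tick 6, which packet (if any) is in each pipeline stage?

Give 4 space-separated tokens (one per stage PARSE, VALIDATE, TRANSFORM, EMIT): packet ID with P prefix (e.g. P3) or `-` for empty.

Answer: - - - P3

Derivation:
Tick 1: [PARSE:P1(v=17,ok=F), VALIDATE:-, TRANSFORM:-, EMIT:-] out:-; in:P1
Tick 2: [PARSE:P2(v=12,ok=F), VALIDATE:P1(v=17,ok=F), TRANSFORM:-, EMIT:-] out:-; in:P2
Tick 3: [PARSE:P3(v=14,ok=F), VALIDATE:P2(v=12,ok=T), TRANSFORM:P1(v=0,ok=F), EMIT:-] out:-; in:P3
Tick 4: [PARSE:-, VALIDATE:P3(v=14,ok=F), TRANSFORM:P2(v=60,ok=T), EMIT:P1(v=0,ok=F)] out:-; in:-
Tick 5: [PARSE:-, VALIDATE:-, TRANSFORM:P3(v=0,ok=F), EMIT:P2(v=60,ok=T)] out:P1(v=0); in:-
Tick 6: [PARSE:-, VALIDATE:-, TRANSFORM:-, EMIT:P3(v=0,ok=F)] out:P2(v=60); in:-
At end of tick 6: ['-', '-', '-', 'P3']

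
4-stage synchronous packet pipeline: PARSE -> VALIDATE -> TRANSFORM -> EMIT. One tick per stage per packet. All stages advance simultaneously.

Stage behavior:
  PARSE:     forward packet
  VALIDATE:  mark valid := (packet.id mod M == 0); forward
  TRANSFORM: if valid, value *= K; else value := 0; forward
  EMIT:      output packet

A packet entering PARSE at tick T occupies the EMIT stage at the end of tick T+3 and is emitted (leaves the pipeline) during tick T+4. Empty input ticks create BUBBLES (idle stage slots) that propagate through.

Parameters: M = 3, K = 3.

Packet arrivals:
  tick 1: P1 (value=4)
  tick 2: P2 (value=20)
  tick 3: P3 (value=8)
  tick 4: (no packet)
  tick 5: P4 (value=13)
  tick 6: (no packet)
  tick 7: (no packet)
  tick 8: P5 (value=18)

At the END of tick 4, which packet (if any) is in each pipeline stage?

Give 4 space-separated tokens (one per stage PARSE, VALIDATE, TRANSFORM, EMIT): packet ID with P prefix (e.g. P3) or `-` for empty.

Tick 1: [PARSE:P1(v=4,ok=F), VALIDATE:-, TRANSFORM:-, EMIT:-] out:-; in:P1
Tick 2: [PARSE:P2(v=20,ok=F), VALIDATE:P1(v=4,ok=F), TRANSFORM:-, EMIT:-] out:-; in:P2
Tick 3: [PARSE:P3(v=8,ok=F), VALIDATE:P2(v=20,ok=F), TRANSFORM:P1(v=0,ok=F), EMIT:-] out:-; in:P3
Tick 4: [PARSE:-, VALIDATE:P3(v=8,ok=T), TRANSFORM:P2(v=0,ok=F), EMIT:P1(v=0,ok=F)] out:-; in:-
At end of tick 4: ['-', 'P3', 'P2', 'P1']

Answer: - P3 P2 P1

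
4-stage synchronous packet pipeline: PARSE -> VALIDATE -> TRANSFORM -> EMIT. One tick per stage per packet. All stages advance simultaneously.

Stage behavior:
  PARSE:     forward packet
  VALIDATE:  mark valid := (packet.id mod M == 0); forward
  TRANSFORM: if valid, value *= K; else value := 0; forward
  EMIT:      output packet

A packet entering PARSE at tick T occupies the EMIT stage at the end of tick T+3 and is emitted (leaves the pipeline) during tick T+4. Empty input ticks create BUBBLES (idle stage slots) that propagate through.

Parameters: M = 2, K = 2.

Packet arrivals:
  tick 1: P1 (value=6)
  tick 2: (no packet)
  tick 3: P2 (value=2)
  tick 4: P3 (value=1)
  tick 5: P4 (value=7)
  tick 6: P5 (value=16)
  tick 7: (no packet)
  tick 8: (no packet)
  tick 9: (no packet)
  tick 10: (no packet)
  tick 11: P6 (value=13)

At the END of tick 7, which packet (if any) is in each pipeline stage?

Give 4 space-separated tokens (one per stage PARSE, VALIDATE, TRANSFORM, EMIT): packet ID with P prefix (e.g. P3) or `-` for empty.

Tick 1: [PARSE:P1(v=6,ok=F), VALIDATE:-, TRANSFORM:-, EMIT:-] out:-; in:P1
Tick 2: [PARSE:-, VALIDATE:P1(v=6,ok=F), TRANSFORM:-, EMIT:-] out:-; in:-
Tick 3: [PARSE:P2(v=2,ok=F), VALIDATE:-, TRANSFORM:P1(v=0,ok=F), EMIT:-] out:-; in:P2
Tick 4: [PARSE:P3(v=1,ok=F), VALIDATE:P2(v=2,ok=T), TRANSFORM:-, EMIT:P1(v=0,ok=F)] out:-; in:P3
Tick 5: [PARSE:P4(v=7,ok=F), VALIDATE:P3(v=1,ok=F), TRANSFORM:P2(v=4,ok=T), EMIT:-] out:P1(v=0); in:P4
Tick 6: [PARSE:P5(v=16,ok=F), VALIDATE:P4(v=7,ok=T), TRANSFORM:P3(v=0,ok=F), EMIT:P2(v=4,ok=T)] out:-; in:P5
Tick 7: [PARSE:-, VALIDATE:P5(v=16,ok=F), TRANSFORM:P4(v=14,ok=T), EMIT:P3(v=0,ok=F)] out:P2(v=4); in:-
At end of tick 7: ['-', 'P5', 'P4', 'P3']

Answer: - P5 P4 P3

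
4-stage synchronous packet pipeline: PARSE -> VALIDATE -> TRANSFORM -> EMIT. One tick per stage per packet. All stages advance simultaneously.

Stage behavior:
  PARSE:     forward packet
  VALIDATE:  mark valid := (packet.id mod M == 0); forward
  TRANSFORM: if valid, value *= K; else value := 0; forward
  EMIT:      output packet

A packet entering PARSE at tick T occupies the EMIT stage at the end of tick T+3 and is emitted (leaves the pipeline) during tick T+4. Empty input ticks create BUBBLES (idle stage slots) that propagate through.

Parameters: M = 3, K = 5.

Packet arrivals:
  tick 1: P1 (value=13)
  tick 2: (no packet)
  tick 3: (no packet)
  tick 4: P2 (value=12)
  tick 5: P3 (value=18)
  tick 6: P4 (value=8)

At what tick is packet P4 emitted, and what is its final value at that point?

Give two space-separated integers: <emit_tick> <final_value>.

Tick 1: [PARSE:P1(v=13,ok=F), VALIDATE:-, TRANSFORM:-, EMIT:-] out:-; in:P1
Tick 2: [PARSE:-, VALIDATE:P1(v=13,ok=F), TRANSFORM:-, EMIT:-] out:-; in:-
Tick 3: [PARSE:-, VALIDATE:-, TRANSFORM:P1(v=0,ok=F), EMIT:-] out:-; in:-
Tick 4: [PARSE:P2(v=12,ok=F), VALIDATE:-, TRANSFORM:-, EMIT:P1(v=0,ok=F)] out:-; in:P2
Tick 5: [PARSE:P3(v=18,ok=F), VALIDATE:P2(v=12,ok=F), TRANSFORM:-, EMIT:-] out:P1(v=0); in:P3
Tick 6: [PARSE:P4(v=8,ok=F), VALIDATE:P3(v=18,ok=T), TRANSFORM:P2(v=0,ok=F), EMIT:-] out:-; in:P4
Tick 7: [PARSE:-, VALIDATE:P4(v=8,ok=F), TRANSFORM:P3(v=90,ok=T), EMIT:P2(v=0,ok=F)] out:-; in:-
Tick 8: [PARSE:-, VALIDATE:-, TRANSFORM:P4(v=0,ok=F), EMIT:P3(v=90,ok=T)] out:P2(v=0); in:-
Tick 9: [PARSE:-, VALIDATE:-, TRANSFORM:-, EMIT:P4(v=0,ok=F)] out:P3(v=90); in:-
Tick 10: [PARSE:-, VALIDATE:-, TRANSFORM:-, EMIT:-] out:P4(v=0); in:-
P4: arrives tick 6, valid=False (id=4, id%3=1), emit tick 10, final value 0

Answer: 10 0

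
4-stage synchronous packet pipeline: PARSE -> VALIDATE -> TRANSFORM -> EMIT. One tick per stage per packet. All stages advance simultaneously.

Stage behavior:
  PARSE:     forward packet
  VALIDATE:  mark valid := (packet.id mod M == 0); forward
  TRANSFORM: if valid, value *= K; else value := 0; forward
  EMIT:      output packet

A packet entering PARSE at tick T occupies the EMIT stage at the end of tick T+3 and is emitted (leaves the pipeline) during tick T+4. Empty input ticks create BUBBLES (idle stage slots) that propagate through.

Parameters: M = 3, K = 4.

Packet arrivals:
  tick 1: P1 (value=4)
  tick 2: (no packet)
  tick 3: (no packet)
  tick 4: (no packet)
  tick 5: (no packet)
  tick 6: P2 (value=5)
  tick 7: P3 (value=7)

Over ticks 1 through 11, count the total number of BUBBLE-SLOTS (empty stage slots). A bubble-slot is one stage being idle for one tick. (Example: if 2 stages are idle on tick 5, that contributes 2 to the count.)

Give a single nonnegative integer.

Tick 1: [PARSE:P1(v=4,ok=F), VALIDATE:-, TRANSFORM:-, EMIT:-] out:-; bubbles=3
Tick 2: [PARSE:-, VALIDATE:P1(v=4,ok=F), TRANSFORM:-, EMIT:-] out:-; bubbles=3
Tick 3: [PARSE:-, VALIDATE:-, TRANSFORM:P1(v=0,ok=F), EMIT:-] out:-; bubbles=3
Tick 4: [PARSE:-, VALIDATE:-, TRANSFORM:-, EMIT:P1(v=0,ok=F)] out:-; bubbles=3
Tick 5: [PARSE:-, VALIDATE:-, TRANSFORM:-, EMIT:-] out:P1(v=0); bubbles=4
Tick 6: [PARSE:P2(v=5,ok=F), VALIDATE:-, TRANSFORM:-, EMIT:-] out:-; bubbles=3
Tick 7: [PARSE:P3(v=7,ok=F), VALIDATE:P2(v=5,ok=F), TRANSFORM:-, EMIT:-] out:-; bubbles=2
Tick 8: [PARSE:-, VALIDATE:P3(v=7,ok=T), TRANSFORM:P2(v=0,ok=F), EMIT:-] out:-; bubbles=2
Tick 9: [PARSE:-, VALIDATE:-, TRANSFORM:P3(v=28,ok=T), EMIT:P2(v=0,ok=F)] out:-; bubbles=2
Tick 10: [PARSE:-, VALIDATE:-, TRANSFORM:-, EMIT:P3(v=28,ok=T)] out:P2(v=0); bubbles=3
Tick 11: [PARSE:-, VALIDATE:-, TRANSFORM:-, EMIT:-] out:P3(v=28); bubbles=4
Total bubble-slots: 32

Answer: 32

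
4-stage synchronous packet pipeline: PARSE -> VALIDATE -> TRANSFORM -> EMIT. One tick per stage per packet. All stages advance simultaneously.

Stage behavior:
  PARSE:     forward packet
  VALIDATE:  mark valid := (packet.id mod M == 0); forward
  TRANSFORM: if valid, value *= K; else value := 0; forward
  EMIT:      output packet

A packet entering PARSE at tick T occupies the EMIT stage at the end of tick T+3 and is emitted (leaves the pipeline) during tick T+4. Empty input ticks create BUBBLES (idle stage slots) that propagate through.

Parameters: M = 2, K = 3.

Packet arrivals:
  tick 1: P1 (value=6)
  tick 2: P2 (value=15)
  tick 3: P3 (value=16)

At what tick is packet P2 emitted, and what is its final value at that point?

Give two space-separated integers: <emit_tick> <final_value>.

Answer: 6 45

Derivation:
Tick 1: [PARSE:P1(v=6,ok=F), VALIDATE:-, TRANSFORM:-, EMIT:-] out:-; in:P1
Tick 2: [PARSE:P2(v=15,ok=F), VALIDATE:P1(v=6,ok=F), TRANSFORM:-, EMIT:-] out:-; in:P2
Tick 3: [PARSE:P3(v=16,ok=F), VALIDATE:P2(v=15,ok=T), TRANSFORM:P1(v=0,ok=F), EMIT:-] out:-; in:P3
Tick 4: [PARSE:-, VALIDATE:P3(v=16,ok=F), TRANSFORM:P2(v=45,ok=T), EMIT:P1(v=0,ok=F)] out:-; in:-
Tick 5: [PARSE:-, VALIDATE:-, TRANSFORM:P3(v=0,ok=F), EMIT:P2(v=45,ok=T)] out:P1(v=0); in:-
Tick 6: [PARSE:-, VALIDATE:-, TRANSFORM:-, EMIT:P3(v=0,ok=F)] out:P2(v=45); in:-
Tick 7: [PARSE:-, VALIDATE:-, TRANSFORM:-, EMIT:-] out:P3(v=0); in:-
P2: arrives tick 2, valid=True (id=2, id%2=0), emit tick 6, final value 45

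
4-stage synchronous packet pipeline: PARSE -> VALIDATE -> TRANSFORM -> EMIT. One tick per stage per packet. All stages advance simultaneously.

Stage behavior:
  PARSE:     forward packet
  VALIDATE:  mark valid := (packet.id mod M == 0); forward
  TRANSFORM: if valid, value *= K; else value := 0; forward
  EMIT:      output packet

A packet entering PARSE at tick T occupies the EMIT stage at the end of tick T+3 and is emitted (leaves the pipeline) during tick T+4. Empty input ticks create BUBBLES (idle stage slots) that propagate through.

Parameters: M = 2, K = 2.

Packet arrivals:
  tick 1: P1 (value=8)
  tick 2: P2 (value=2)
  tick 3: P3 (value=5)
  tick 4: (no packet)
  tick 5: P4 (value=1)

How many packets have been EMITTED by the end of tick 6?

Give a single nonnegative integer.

Answer: 2

Derivation:
Tick 1: [PARSE:P1(v=8,ok=F), VALIDATE:-, TRANSFORM:-, EMIT:-] out:-; in:P1
Tick 2: [PARSE:P2(v=2,ok=F), VALIDATE:P1(v=8,ok=F), TRANSFORM:-, EMIT:-] out:-; in:P2
Tick 3: [PARSE:P3(v=5,ok=F), VALIDATE:P2(v=2,ok=T), TRANSFORM:P1(v=0,ok=F), EMIT:-] out:-; in:P3
Tick 4: [PARSE:-, VALIDATE:P3(v=5,ok=F), TRANSFORM:P2(v=4,ok=T), EMIT:P1(v=0,ok=F)] out:-; in:-
Tick 5: [PARSE:P4(v=1,ok=F), VALIDATE:-, TRANSFORM:P3(v=0,ok=F), EMIT:P2(v=4,ok=T)] out:P1(v=0); in:P4
Tick 6: [PARSE:-, VALIDATE:P4(v=1,ok=T), TRANSFORM:-, EMIT:P3(v=0,ok=F)] out:P2(v=4); in:-
Emitted by tick 6: ['P1', 'P2']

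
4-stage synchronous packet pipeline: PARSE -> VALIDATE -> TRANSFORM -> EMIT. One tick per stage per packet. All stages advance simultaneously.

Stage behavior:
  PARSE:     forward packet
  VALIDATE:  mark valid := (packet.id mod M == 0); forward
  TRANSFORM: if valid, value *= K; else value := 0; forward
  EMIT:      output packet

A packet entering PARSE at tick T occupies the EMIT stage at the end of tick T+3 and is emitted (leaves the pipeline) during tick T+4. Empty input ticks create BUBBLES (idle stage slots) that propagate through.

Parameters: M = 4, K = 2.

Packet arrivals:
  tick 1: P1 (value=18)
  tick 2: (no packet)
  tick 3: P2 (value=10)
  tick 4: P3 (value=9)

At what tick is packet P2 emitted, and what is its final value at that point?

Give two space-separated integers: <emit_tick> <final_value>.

Answer: 7 0

Derivation:
Tick 1: [PARSE:P1(v=18,ok=F), VALIDATE:-, TRANSFORM:-, EMIT:-] out:-; in:P1
Tick 2: [PARSE:-, VALIDATE:P1(v=18,ok=F), TRANSFORM:-, EMIT:-] out:-; in:-
Tick 3: [PARSE:P2(v=10,ok=F), VALIDATE:-, TRANSFORM:P1(v=0,ok=F), EMIT:-] out:-; in:P2
Tick 4: [PARSE:P3(v=9,ok=F), VALIDATE:P2(v=10,ok=F), TRANSFORM:-, EMIT:P1(v=0,ok=F)] out:-; in:P3
Tick 5: [PARSE:-, VALIDATE:P3(v=9,ok=F), TRANSFORM:P2(v=0,ok=F), EMIT:-] out:P1(v=0); in:-
Tick 6: [PARSE:-, VALIDATE:-, TRANSFORM:P3(v=0,ok=F), EMIT:P2(v=0,ok=F)] out:-; in:-
Tick 7: [PARSE:-, VALIDATE:-, TRANSFORM:-, EMIT:P3(v=0,ok=F)] out:P2(v=0); in:-
Tick 8: [PARSE:-, VALIDATE:-, TRANSFORM:-, EMIT:-] out:P3(v=0); in:-
P2: arrives tick 3, valid=False (id=2, id%4=2), emit tick 7, final value 0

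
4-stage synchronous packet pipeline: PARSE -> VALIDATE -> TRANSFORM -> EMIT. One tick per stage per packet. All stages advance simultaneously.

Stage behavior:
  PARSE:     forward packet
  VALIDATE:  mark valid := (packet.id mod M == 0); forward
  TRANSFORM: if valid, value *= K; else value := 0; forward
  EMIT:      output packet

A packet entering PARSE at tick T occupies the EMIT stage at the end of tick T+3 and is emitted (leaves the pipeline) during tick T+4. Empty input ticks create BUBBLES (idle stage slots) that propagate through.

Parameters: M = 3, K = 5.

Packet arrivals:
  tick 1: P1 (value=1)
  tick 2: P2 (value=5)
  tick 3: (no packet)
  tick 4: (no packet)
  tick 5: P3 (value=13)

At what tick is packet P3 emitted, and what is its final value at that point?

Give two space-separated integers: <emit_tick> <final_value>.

Answer: 9 65

Derivation:
Tick 1: [PARSE:P1(v=1,ok=F), VALIDATE:-, TRANSFORM:-, EMIT:-] out:-; in:P1
Tick 2: [PARSE:P2(v=5,ok=F), VALIDATE:P1(v=1,ok=F), TRANSFORM:-, EMIT:-] out:-; in:P2
Tick 3: [PARSE:-, VALIDATE:P2(v=5,ok=F), TRANSFORM:P1(v=0,ok=F), EMIT:-] out:-; in:-
Tick 4: [PARSE:-, VALIDATE:-, TRANSFORM:P2(v=0,ok=F), EMIT:P1(v=0,ok=F)] out:-; in:-
Tick 5: [PARSE:P3(v=13,ok=F), VALIDATE:-, TRANSFORM:-, EMIT:P2(v=0,ok=F)] out:P1(v=0); in:P3
Tick 6: [PARSE:-, VALIDATE:P3(v=13,ok=T), TRANSFORM:-, EMIT:-] out:P2(v=0); in:-
Tick 7: [PARSE:-, VALIDATE:-, TRANSFORM:P3(v=65,ok=T), EMIT:-] out:-; in:-
Tick 8: [PARSE:-, VALIDATE:-, TRANSFORM:-, EMIT:P3(v=65,ok=T)] out:-; in:-
Tick 9: [PARSE:-, VALIDATE:-, TRANSFORM:-, EMIT:-] out:P3(v=65); in:-
P3: arrives tick 5, valid=True (id=3, id%3=0), emit tick 9, final value 65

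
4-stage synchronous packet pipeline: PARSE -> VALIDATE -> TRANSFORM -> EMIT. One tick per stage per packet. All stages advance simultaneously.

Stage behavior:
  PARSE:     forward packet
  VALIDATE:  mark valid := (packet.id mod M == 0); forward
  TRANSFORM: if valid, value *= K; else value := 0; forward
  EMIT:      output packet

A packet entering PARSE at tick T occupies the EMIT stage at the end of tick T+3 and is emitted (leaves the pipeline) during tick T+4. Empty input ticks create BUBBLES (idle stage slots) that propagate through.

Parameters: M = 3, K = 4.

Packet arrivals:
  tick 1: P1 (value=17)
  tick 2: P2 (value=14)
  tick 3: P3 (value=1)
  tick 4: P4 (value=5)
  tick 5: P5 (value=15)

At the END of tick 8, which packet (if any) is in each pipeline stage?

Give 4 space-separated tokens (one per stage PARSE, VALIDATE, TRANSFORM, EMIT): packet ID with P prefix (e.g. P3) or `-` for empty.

Tick 1: [PARSE:P1(v=17,ok=F), VALIDATE:-, TRANSFORM:-, EMIT:-] out:-; in:P1
Tick 2: [PARSE:P2(v=14,ok=F), VALIDATE:P1(v=17,ok=F), TRANSFORM:-, EMIT:-] out:-; in:P2
Tick 3: [PARSE:P3(v=1,ok=F), VALIDATE:P2(v=14,ok=F), TRANSFORM:P1(v=0,ok=F), EMIT:-] out:-; in:P3
Tick 4: [PARSE:P4(v=5,ok=F), VALIDATE:P3(v=1,ok=T), TRANSFORM:P2(v=0,ok=F), EMIT:P1(v=0,ok=F)] out:-; in:P4
Tick 5: [PARSE:P5(v=15,ok=F), VALIDATE:P4(v=5,ok=F), TRANSFORM:P3(v=4,ok=T), EMIT:P2(v=0,ok=F)] out:P1(v=0); in:P5
Tick 6: [PARSE:-, VALIDATE:P5(v=15,ok=F), TRANSFORM:P4(v=0,ok=F), EMIT:P3(v=4,ok=T)] out:P2(v=0); in:-
Tick 7: [PARSE:-, VALIDATE:-, TRANSFORM:P5(v=0,ok=F), EMIT:P4(v=0,ok=F)] out:P3(v=4); in:-
Tick 8: [PARSE:-, VALIDATE:-, TRANSFORM:-, EMIT:P5(v=0,ok=F)] out:P4(v=0); in:-
At end of tick 8: ['-', '-', '-', 'P5']

Answer: - - - P5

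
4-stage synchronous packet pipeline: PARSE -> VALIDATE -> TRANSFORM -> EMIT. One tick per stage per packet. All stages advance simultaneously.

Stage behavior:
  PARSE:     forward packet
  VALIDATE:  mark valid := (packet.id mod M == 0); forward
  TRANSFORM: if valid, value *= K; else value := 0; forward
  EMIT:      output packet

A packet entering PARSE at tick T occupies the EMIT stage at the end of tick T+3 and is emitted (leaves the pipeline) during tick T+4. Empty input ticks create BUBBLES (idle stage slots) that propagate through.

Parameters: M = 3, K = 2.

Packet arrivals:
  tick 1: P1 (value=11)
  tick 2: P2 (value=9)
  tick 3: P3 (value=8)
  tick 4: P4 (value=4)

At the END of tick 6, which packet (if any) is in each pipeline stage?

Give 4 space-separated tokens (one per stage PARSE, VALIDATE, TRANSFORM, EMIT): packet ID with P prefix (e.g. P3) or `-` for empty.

Answer: - - P4 P3

Derivation:
Tick 1: [PARSE:P1(v=11,ok=F), VALIDATE:-, TRANSFORM:-, EMIT:-] out:-; in:P1
Tick 2: [PARSE:P2(v=9,ok=F), VALIDATE:P1(v=11,ok=F), TRANSFORM:-, EMIT:-] out:-; in:P2
Tick 3: [PARSE:P3(v=8,ok=F), VALIDATE:P2(v=9,ok=F), TRANSFORM:P1(v=0,ok=F), EMIT:-] out:-; in:P3
Tick 4: [PARSE:P4(v=4,ok=F), VALIDATE:P3(v=8,ok=T), TRANSFORM:P2(v=0,ok=F), EMIT:P1(v=0,ok=F)] out:-; in:P4
Tick 5: [PARSE:-, VALIDATE:P4(v=4,ok=F), TRANSFORM:P3(v=16,ok=T), EMIT:P2(v=0,ok=F)] out:P1(v=0); in:-
Tick 6: [PARSE:-, VALIDATE:-, TRANSFORM:P4(v=0,ok=F), EMIT:P3(v=16,ok=T)] out:P2(v=0); in:-
At end of tick 6: ['-', '-', 'P4', 'P3']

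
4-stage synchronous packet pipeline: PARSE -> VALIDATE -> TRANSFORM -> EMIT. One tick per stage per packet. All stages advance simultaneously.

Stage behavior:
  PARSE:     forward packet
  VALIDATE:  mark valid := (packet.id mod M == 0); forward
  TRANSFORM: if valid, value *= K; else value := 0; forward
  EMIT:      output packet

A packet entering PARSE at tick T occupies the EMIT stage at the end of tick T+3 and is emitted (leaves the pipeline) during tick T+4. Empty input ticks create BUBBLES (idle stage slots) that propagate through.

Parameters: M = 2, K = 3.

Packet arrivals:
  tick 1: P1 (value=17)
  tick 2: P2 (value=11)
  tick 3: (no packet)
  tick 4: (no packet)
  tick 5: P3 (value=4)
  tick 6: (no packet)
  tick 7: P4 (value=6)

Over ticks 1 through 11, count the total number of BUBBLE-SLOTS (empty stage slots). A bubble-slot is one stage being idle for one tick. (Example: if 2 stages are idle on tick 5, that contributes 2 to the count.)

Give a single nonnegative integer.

Answer: 28

Derivation:
Tick 1: [PARSE:P1(v=17,ok=F), VALIDATE:-, TRANSFORM:-, EMIT:-] out:-; bubbles=3
Tick 2: [PARSE:P2(v=11,ok=F), VALIDATE:P1(v=17,ok=F), TRANSFORM:-, EMIT:-] out:-; bubbles=2
Tick 3: [PARSE:-, VALIDATE:P2(v=11,ok=T), TRANSFORM:P1(v=0,ok=F), EMIT:-] out:-; bubbles=2
Tick 4: [PARSE:-, VALIDATE:-, TRANSFORM:P2(v=33,ok=T), EMIT:P1(v=0,ok=F)] out:-; bubbles=2
Tick 5: [PARSE:P3(v=4,ok=F), VALIDATE:-, TRANSFORM:-, EMIT:P2(v=33,ok=T)] out:P1(v=0); bubbles=2
Tick 6: [PARSE:-, VALIDATE:P3(v=4,ok=F), TRANSFORM:-, EMIT:-] out:P2(v=33); bubbles=3
Tick 7: [PARSE:P4(v=6,ok=F), VALIDATE:-, TRANSFORM:P3(v=0,ok=F), EMIT:-] out:-; bubbles=2
Tick 8: [PARSE:-, VALIDATE:P4(v=6,ok=T), TRANSFORM:-, EMIT:P3(v=0,ok=F)] out:-; bubbles=2
Tick 9: [PARSE:-, VALIDATE:-, TRANSFORM:P4(v=18,ok=T), EMIT:-] out:P3(v=0); bubbles=3
Tick 10: [PARSE:-, VALIDATE:-, TRANSFORM:-, EMIT:P4(v=18,ok=T)] out:-; bubbles=3
Tick 11: [PARSE:-, VALIDATE:-, TRANSFORM:-, EMIT:-] out:P4(v=18); bubbles=4
Total bubble-slots: 28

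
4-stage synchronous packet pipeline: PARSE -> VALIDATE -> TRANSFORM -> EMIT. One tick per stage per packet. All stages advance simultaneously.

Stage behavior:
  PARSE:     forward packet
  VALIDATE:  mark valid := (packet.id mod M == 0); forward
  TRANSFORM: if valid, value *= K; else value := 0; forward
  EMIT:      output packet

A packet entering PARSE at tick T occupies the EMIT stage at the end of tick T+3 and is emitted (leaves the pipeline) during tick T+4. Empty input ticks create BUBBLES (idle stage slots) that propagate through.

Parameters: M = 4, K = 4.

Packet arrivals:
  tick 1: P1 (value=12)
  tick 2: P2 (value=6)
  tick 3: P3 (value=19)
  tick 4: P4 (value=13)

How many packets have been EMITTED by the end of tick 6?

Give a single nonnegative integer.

Tick 1: [PARSE:P1(v=12,ok=F), VALIDATE:-, TRANSFORM:-, EMIT:-] out:-; in:P1
Tick 2: [PARSE:P2(v=6,ok=F), VALIDATE:P1(v=12,ok=F), TRANSFORM:-, EMIT:-] out:-; in:P2
Tick 3: [PARSE:P3(v=19,ok=F), VALIDATE:P2(v=6,ok=F), TRANSFORM:P1(v=0,ok=F), EMIT:-] out:-; in:P3
Tick 4: [PARSE:P4(v=13,ok=F), VALIDATE:P3(v=19,ok=F), TRANSFORM:P2(v=0,ok=F), EMIT:P1(v=0,ok=F)] out:-; in:P4
Tick 5: [PARSE:-, VALIDATE:P4(v=13,ok=T), TRANSFORM:P3(v=0,ok=F), EMIT:P2(v=0,ok=F)] out:P1(v=0); in:-
Tick 6: [PARSE:-, VALIDATE:-, TRANSFORM:P4(v=52,ok=T), EMIT:P3(v=0,ok=F)] out:P2(v=0); in:-
Emitted by tick 6: ['P1', 'P2']

Answer: 2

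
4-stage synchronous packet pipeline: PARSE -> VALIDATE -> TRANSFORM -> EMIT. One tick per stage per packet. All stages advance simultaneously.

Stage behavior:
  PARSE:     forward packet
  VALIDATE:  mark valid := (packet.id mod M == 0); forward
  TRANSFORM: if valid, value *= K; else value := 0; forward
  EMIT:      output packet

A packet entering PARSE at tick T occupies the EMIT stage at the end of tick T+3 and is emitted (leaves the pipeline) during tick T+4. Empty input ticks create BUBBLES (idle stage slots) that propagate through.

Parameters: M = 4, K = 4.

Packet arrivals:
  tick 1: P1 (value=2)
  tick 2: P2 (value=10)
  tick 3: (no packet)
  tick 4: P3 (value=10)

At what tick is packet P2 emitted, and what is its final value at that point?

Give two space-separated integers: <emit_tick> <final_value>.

Answer: 6 0

Derivation:
Tick 1: [PARSE:P1(v=2,ok=F), VALIDATE:-, TRANSFORM:-, EMIT:-] out:-; in:P1
Tick 2: [PARSE:P2(v=10,ok=F), VALIDATE:P1(v=2,ok=F), TRANSFORM:-, EMIT:-] out:-; in:P2
Tick 3: [PARSE:-, VALIDATE:P2(v=10,ok=F), TRANSFORM:P1(v=0,ok=F), EMIT:-] out:-; in:-
Tick 4: [PARSE:P3(v=10,ok=F), VALIDATE:-, TRANSFORM:P2(v=0,ok=F), EMIT:P1(v=0,ok=F)] out:-; in:P3
Tick 5: [PARSE:-, VALIDATE:P3(v=10,ok=F), TRANSFORM:-, EMIT:P2(v=0,ok=F)] out:P1(v=0); in:-
Tick 6: [PARSE:-, VALIDATE:-, TRANSFORM:P3(v=0,ok=F), EMIT:-] out:P2(v=0); in:-
Tick 7: [PARSE:-, VALIDATE:-, TRANSFORM:-, EMIT:P3(v=0,ok=F)] out:-; in:-
Tick 8: [PARSE:-, VALIDATE:-, TRANSFORM:-, EMIT:-] out:P3(v=0); in:-
P2: arrives tick 2, valid=False (id=2, id%4=2), emit tick 6, final value 0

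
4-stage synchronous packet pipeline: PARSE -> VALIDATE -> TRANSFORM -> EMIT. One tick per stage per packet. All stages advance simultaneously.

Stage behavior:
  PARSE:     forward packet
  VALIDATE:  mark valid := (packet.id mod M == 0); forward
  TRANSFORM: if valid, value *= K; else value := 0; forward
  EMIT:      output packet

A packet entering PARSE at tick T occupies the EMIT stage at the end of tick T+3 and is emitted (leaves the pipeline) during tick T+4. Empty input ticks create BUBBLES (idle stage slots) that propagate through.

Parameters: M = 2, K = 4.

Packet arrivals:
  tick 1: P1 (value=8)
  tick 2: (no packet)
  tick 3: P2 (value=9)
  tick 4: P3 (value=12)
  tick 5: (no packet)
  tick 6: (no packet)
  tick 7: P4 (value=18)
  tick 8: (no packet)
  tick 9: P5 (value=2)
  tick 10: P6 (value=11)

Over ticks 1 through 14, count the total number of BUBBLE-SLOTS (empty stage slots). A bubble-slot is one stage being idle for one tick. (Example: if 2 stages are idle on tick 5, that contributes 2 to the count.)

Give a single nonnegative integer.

Answer: 32

Derivation:
Tick 1: [PARSE:P1(v=8,ok=F), VALIDATE:-, TRANSFORM:-, EMIT:-] out:-; bubbles=3
Tick 2: [PARSE:-, VALIDATE:P1(v=8,ok=F), TRANSFORM:-, EMIT:-] out:-; bubbles=3
Tick 3: [PARSE:P2(v=9,ok=F), VALIDATE:-, TRANSFORM:P1(v=0,ok=F), EMIT:-] out:-; bubbles=2
Tick 4: [PARSE:P3(v=12,ok=F), VALIDATE:P2(v=9,ok=T), TRANSFORM:-, EMIT:P1(v=0,ok=F)] out:-; bubbles=1
Tick 5: [PARSE:-, VALIDATE:P3(v=12,ok=F), TRANSFORM:P2(v=36,ok=T), EMIT:-] out:P1(v=0); bubbles=2
Tick 6: [PARSE:-, VALIDATE:-, TRANSFORM:P3(v=0,ok=F), EMIT:P2(v=36,ok=T)] out:-; bubbles=2
Tick 7: [PARSE:P4(v=18,ok=F), VALIDATE:-, TRANSFORM:-, EMIT:P3(v=0,ok=F)] out:P2(v=36); bubbles=2
Tick 8: [PARSE:-, VALIDATE:P4(v=18,ok=T), TRANSFORM:-, EMIT:-] out:P3(v=0); bubbles=3
Tick 9: [PARSE:P5(v=2,ok=F), VALIDATE:-, TRANSFORM:P4(v=72,ok=T), EMIT:-] out:-; bubbles=2
Tick 10: [PARSE:P6(v=11,ok=F), VALIDATE:P5(v=2,ok=F), TRANSFORM:-, EMIT:P4(v=72,ok=T)] out:-; bubbles=1
Tick 11: [PARSE:-, VALIDATE:P6(v=11,ok=T), TRANSFORM:P5(v=0,ok=F), EMIT:-] out:P4(v=72); bubbles=2
Tick 12: [PARSE:-, VALIDATE:-, TRANSFORM:P6(v=44,ok=T), EMIT:P5(v=0,ok=F)] out:-; bubbles=2
Tick 13: [PARSE:-, VALIDATE:-, TRANSFORM:-, EMIT:P6(v=44,ok=T)] out:P5(v=0); bubbles=3
Tick 14: [PARSE:-, VALIDATE:-, TRANSFORM:-, EMIT:-] out:P6(v=44); bubbles=4
Total bubble-slots: 32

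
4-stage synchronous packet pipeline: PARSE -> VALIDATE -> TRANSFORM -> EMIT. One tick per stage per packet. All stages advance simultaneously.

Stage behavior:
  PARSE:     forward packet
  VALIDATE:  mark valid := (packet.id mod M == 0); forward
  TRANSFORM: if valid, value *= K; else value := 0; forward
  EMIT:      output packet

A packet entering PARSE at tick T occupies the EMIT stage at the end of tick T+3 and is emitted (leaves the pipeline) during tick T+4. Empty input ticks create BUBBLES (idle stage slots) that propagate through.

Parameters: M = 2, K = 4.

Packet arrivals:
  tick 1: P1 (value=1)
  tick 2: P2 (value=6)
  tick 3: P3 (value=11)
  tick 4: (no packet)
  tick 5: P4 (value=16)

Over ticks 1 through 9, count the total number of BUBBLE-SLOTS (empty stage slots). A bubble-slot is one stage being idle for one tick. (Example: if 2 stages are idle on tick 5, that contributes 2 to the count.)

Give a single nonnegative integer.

Tick 1: [PARSE:P1(v=1,ok=F), VALIDATE:-, TRANSFORM:-, EMIT:-] out:-; bubbles=3
Tick 2: [PARSE:P2(v=6,ok=F), VALIDATE:P1(v=1,ok=F), TRANSFORM:-, EMIT:-] out:-; bubbles=2
Tick 3: [PARSE:P3(v=11,ok=F), VALIDATE:P2(v=6,ok=T), TRANSFORM:P1(v=0,ok=F), EMIT:-] out:-; bubbles=1
Tick 4: [PARSE:-, VALIDATE:P3(v=11,ok=F), TRANSFORM:P2(v=24,ok=T), EMIT:P1(v=0,ok=F)] out:-; bubbles=1
Tick 5: [PARSE:P4(v=16,ok=F), VALIDATE:-, TRANSFORM:P3(v=0,ok=F), EMIT:P2(v=24,ok=T)] out:P1(v=0); bubbles=1
Tick 6: [PARSE:-, VALIDATE:P4(v=16,ok=T), TRANSFORM:-, EMIT:P3(v=0,ok=F)] out:P2(v=24); bubbles=2
Tick 7: [PARSE:-, VALIDATE:-, TRANSFORM:P4(v=64,ok=T), EMIT:-] out:P3(v=0); bubbles=3
Tick 8: [PARSE:-, VALIDATE:-, TRANSFORM:-, EMIT:P4(v=64,ok=T)] out:-; bubbles=3
Tick 9: [PARSE:-, VALIDATE:-, TRANSFORM:-, EMIT:-] out:P4(v=64); bubbles=4
Total bubble-slots: 20

Answer: 20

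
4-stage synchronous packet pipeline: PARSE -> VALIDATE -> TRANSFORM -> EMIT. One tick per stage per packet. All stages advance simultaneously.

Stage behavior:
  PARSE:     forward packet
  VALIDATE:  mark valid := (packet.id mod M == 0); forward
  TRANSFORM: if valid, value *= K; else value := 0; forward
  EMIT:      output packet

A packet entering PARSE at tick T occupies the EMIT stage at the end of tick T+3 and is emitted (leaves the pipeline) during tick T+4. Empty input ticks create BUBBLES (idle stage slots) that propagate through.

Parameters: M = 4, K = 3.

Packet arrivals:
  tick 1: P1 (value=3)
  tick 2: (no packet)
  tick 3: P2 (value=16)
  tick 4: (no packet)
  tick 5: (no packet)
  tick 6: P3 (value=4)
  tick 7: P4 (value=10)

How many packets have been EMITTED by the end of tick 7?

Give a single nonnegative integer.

Tick 1: [PARSE:P1(v=3,ok=F), VALIDATE:-, TRANSFORM:-, EMIT:-] out:-; in:P1
Tick 2: [PARSE:-, VALIDATE:P1(v=3,ok=F), TRANSFORM:-, EMIT:-] out:-; in:-
Tick 3: [PARSE:P2(v=16,ok=F), VALIDATE:-, TRANSFORM:P1(v=0,ok=F), EMIT:-] out:-; in:P2
Tick 4: [PARSE:-, VALIDATE:P2(v=16,ok=F), TRANSFORM:-, EMIT:P1(v=0,ok=F)] out:-; in:-
Tick 5: [PARSE:-, VALIDATE:-, TRANSFORM:P2(v=0,ok=F), EMIT:-] out:P1(v=0); in:-
Tick 6: [PARSE:P3(v=4,ok=F), VALIDATE:-, TRANSFORM:-, EMIT:P2(v=0,ok=F)] out:-; in:P3
Tick 7: [PARSE:P4(v=10,ok=F), VALIDATE:P3(v=4,ok=F), TRANSFORM:-, EMIT:-] out:P2(v=0); in:P4
Emitted by tick 7: ['P1', 'P2']

Answer: 2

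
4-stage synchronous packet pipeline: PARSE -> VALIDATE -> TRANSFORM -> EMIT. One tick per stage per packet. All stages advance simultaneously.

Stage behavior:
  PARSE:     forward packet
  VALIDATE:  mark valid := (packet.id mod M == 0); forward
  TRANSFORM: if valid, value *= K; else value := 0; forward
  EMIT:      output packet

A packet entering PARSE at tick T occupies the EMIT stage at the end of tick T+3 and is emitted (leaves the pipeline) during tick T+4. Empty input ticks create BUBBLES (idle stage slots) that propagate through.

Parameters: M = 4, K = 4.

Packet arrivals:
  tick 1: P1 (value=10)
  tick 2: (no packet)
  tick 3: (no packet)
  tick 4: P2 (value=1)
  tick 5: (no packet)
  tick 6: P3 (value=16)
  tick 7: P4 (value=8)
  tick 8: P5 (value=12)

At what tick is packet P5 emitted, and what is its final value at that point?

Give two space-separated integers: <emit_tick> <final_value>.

Answer: 12 0

Derivation:
Tick 1: [PARSE:P1(v=10,ok=F), VALIDATE:-, TRANSFORM:-, EMIT:-] out:-; in:P1
Tick 2: [PARSE:-, VALIDATE:P1(v=10,ok=F), TRANSFORM:-, EMIT:-] out:-; in:-
Tick 3: [PARSE:-, VALIDATE:-, TRANSFORM:P1(v=0,ok=F), EMIT:-] out:-; in:-
Tick 4: [PARSE:P2(v=1,ok=F), VALIDATE:-, TRANSFORM:-, EMIT:P1(v=0,ok=F)] out:-; in:P2
Tick 5: [PARSE:-, VALIDATE:P2(v=1,ok=F), TRANSFORM:-, EMIT:-] out:P1(v=0); in:-
Tick 6: [PARSE:P3(v=16,ok=F), VALIDATE:-, TRANSFORM:P2(v=0,ok=F), EMIT:-] out:-; in:P3
Tick 7: [PARSE:P4(v=8,ok=F), VALIDATE:P3(v=16,ok=F), TRANSFORM:-, EMIT:P2(v=0,ok=F)] out:-; in:P4
Tick 8: [PARSE:P5(v=12,ok=F), VALIDATE:P4(v=8,ok=T), TRANSFORM:P3(v=0,ok=F), EMIT:-] out:P2(v=0); in:P5
Tick 9: [PARSE:-, VALIDATE:P5(v=12,ok=F), TRANSFORM:P4(v=32,ok=T), EMIT:P3(v=0,ok=F)] out:-; in:-
Tick 10: [PARSE:-, VALIDATE:-, TRANSFORM:P5(v=0,ok=F), EMIT:P4(v=32,ok=T)] out:P3(v=0); in:-
Tick 11: [PARSE:-, VALIDATE:-, TRANSFORM:-, EMIT:P5(v=0,ok=F)] out:P4(v=32); in:-
Tick 12: [PARSE:-, VALIDATE:-, TRANSFORM:-, EMIT:-] out:P5(v=0); in:-
P5: arrives tick 8, valid=False (id=5, id%4=1), emit tick 12, final value 0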